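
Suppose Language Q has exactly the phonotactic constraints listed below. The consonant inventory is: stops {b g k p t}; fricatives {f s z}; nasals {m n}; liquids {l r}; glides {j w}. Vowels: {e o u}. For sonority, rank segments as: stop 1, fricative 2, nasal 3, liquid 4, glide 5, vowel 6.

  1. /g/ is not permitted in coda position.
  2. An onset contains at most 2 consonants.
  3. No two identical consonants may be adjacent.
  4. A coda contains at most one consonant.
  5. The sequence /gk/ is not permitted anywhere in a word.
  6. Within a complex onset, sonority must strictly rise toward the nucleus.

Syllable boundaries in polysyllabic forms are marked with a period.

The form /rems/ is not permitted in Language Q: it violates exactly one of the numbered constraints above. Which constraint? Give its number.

/rems/: syllable 1 coda /ms/ has 2 consonants (> 1).
This is a violation of constraint 4: "A coda contains at most one consonant."
The remaining constraints (1, 2, 3, 5, 6) are satisfied.

4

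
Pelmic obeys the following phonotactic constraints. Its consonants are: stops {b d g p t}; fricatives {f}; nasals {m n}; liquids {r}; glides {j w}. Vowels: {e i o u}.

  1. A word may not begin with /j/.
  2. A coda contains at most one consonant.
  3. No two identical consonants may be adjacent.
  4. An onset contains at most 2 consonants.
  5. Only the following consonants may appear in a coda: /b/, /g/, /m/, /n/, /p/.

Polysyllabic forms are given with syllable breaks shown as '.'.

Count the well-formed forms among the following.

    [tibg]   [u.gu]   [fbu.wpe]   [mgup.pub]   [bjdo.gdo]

[tibg] — violates constraint 2: syllable 1 coda /bg/ has 2 consonants (> 1) → ill-formed
[u.gu] — σ1 onset /∅/, coda /∅/ ok; σ2 onset /g/, coda /∅/ ok → well-formed
[fbu.wpe] — σ1 onset /fb/ (2C), coda /∅/ ok; σ2 onset /wp/ (2C), coda /∅/ ok → well-formed
[mgup.pub] — violates constraint 3: adjacent identical consonants /pp/ → ill-formed
[bjdo.gdo] — violates constraint 4: syllable 1 onset /bjd/ has 3 consonants (> 2) → ill-formed
Well-formed: [u.gu], [fbu.wpe] → 2.

2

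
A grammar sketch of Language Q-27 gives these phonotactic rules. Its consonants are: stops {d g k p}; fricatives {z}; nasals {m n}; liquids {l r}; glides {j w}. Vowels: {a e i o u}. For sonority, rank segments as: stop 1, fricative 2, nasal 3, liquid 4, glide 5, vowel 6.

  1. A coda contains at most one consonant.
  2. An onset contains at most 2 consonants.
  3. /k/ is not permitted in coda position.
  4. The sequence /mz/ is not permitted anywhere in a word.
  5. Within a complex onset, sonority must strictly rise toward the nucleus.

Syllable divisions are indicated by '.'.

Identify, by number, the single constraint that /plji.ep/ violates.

2

/plji.ep/: syllable 1 onset /plj/ has 3 consonants (> 2).
This is a violation of constraint 2: "An onset contains at most 2 consonants."
The remaining constraints (1, 3, 4, 5) are satisfied.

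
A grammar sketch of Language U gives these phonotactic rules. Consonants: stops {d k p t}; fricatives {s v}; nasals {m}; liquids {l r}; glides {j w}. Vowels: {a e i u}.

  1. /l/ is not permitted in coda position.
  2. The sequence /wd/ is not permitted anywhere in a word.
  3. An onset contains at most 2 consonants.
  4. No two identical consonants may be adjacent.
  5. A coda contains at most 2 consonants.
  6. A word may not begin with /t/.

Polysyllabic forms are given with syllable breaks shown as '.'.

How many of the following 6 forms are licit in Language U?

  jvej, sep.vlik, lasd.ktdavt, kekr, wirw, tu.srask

jvej — σ1 onset /jv/ (2C), coda /j/ ok → licit
sep.vlik — σ1 onset /s/, coda /p/ ok; σ2 onset /vl/ (2C), coda /k/ ok → licit
lasd.ktdavt — violates constraint 3: syllable 2 onset /ktd/ has 3 consonants (> 2) → illicit
kekr — σ1 onset /k/, coda /kr/ (2C) ok → licit
wirw — σ1 onset /w/, coda /rw/ (2C) ok → licit
tu.srask — violates constraint 6: word begins with /t/ → illicit
Licit: jvej, sep.vlik, kekr, wirw → 4.

4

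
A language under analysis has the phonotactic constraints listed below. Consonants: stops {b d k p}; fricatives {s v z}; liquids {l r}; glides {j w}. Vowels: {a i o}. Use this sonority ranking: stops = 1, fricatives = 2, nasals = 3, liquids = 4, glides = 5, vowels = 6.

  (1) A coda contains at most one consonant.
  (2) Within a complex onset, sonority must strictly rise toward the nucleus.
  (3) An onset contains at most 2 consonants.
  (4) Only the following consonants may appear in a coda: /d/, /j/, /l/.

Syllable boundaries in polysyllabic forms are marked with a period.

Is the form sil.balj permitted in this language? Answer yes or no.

sil.balj — violates constraint 1: syllable 2 coda /lj/ has 2 consonants (> 1) → not permitted

no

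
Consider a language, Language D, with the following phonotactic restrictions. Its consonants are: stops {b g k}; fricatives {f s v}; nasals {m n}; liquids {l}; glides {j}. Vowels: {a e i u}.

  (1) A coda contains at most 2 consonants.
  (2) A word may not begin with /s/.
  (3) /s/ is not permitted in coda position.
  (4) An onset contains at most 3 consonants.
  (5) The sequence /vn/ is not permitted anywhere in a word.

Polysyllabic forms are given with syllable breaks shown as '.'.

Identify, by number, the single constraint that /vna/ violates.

/vna/: contains banned sequence /vn/.
This is a violation of constraint 5: "The sequence /vn/ is not permitted anywhere in a word."
The remaining constraints (1, 2, 3, 4) are satisfied.

5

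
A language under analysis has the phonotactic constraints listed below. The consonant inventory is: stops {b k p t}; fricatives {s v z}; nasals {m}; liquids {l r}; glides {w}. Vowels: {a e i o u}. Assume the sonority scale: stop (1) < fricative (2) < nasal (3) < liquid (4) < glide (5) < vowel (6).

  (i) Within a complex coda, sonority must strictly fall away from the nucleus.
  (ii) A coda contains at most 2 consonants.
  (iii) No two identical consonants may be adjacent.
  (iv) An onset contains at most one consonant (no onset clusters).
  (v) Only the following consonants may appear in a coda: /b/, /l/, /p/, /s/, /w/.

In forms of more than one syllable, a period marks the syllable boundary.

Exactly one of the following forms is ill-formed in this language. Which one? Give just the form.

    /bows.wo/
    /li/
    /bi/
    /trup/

/trup/

/bows.wo/ — σ1 onset /b/, coda /ws/ (5→2 falls) ok; σ2 onset /w/, coda /∅/ ok → well-formed
/li/ — σ1 onset /l/, coda /∅/ ok → well-formed
/bi/ — σ1 onset /b/, coda /∅/ ok → well-formed
/trup/ — violates constraint (iv): syllable 1 onset /tr/ has 2 consonants (> 1) → ill-formed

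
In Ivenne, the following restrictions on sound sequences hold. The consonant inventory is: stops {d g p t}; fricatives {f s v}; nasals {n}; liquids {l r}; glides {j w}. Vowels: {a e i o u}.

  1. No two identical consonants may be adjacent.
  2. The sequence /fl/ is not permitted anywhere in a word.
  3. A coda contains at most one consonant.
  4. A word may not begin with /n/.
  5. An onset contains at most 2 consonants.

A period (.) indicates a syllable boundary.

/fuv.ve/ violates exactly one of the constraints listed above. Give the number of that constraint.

/fuv.ve/: adjacent identical consonants /vv/.
This is a violation of constraint 1: "No two identical consonants may be adjacent."
The remaining constraints (2, 3, 4, 5) are satisfied.

1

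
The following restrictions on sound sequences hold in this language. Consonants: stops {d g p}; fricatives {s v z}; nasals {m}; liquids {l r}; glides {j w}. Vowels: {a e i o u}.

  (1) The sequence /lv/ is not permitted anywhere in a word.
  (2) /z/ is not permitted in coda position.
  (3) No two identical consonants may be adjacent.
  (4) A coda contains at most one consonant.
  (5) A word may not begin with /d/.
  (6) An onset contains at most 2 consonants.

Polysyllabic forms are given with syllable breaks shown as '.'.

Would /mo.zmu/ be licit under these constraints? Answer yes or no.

yes

/mo.zmu/ — σ1 onset /m/, coda /∅/ ok; σ2 onset /zm/ (2C), coda /∅/ ok → licit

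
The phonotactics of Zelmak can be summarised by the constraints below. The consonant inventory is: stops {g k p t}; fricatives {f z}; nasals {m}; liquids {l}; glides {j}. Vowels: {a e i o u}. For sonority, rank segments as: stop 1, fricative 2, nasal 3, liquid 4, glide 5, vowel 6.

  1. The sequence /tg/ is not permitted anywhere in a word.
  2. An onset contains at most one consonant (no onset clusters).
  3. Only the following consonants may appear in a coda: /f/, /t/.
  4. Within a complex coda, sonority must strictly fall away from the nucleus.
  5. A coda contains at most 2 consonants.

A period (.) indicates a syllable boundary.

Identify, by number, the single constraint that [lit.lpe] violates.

2

[lit.lpe]: syllable 2 onset /lp/ has 2 consonants (> 1).
This is a violation of constraint 2: "An onset contains at most one consonant (no onset clusters)."
The remaining constraints (1, 3, 4, 5) are satisfied.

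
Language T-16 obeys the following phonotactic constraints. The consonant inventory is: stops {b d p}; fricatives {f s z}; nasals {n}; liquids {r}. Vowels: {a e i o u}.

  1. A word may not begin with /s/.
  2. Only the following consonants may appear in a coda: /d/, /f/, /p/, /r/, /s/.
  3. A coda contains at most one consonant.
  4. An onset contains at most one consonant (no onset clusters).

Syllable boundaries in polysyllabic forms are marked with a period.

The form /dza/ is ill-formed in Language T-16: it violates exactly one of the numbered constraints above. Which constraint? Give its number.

/dza/: syllable 1 onset /dz/ has 2 consonants (> 1).
This is a violation of constraint 4: "An onset contains at most one consonant (no onset clusters)."
The remaining constraints (1, 2, 3) are satisfied.

4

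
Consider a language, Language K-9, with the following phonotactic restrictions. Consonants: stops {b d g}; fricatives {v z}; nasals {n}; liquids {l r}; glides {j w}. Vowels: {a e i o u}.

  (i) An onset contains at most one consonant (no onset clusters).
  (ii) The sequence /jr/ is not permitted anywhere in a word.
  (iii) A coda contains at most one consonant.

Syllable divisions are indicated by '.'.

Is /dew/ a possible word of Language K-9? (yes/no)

/dew/ — σ1 onset /d/, coda /w/ ok → phonotactically legal

yes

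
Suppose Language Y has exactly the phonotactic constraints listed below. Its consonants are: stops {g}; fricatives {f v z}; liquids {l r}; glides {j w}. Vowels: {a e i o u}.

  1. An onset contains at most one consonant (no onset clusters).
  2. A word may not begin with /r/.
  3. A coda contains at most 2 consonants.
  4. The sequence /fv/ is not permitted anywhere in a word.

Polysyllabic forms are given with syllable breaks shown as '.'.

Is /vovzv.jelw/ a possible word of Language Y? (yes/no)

/vovzv.jelw/ — violates constraint 3: syllable 1 coda /vzv/ has 3 consonants (> 2) → ill-formed

no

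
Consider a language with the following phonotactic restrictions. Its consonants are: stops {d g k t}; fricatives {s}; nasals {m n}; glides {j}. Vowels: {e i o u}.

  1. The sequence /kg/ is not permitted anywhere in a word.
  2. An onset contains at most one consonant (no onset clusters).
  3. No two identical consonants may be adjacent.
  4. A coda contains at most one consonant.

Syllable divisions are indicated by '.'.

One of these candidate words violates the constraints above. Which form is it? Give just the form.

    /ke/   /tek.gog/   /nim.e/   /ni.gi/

/tek.gog/

/ke/ — σ1 onset /k/, coda /∅/ ok → well-formed
/tek.gog/ — violates constraint 1: contains banned sequence /kg/ → ill-formed
/nim.e/ — σ1 onset /n/, coda /m/ ok; σ2 onset /∅/, coda /∅/ ok → well-formed
/ni.gi/ — σ1 onset /n/, coda /∅/ ok; σ2 onset /g/, coda /∅/ ok → well-formed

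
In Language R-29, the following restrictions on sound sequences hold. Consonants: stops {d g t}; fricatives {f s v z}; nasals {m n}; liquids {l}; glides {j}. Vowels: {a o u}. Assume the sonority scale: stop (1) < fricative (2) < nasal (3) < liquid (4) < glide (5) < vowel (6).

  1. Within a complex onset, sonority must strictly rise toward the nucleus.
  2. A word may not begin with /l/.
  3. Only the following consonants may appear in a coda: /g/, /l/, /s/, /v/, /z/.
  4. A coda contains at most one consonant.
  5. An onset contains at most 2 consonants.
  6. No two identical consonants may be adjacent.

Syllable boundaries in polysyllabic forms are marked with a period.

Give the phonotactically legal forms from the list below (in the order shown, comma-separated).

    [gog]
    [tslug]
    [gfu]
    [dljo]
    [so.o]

[gog], [gfu], [so.o]

[gog] — σ1 onset /g/, coda /g/ ok → phonotactically legal
[tslug] — violates constraint 5: syllable 1 onset /tsl/ has 3 consonants (> 2) → phonotactically illegal
[gfu] — σ1 onset /gf/ (1→2 rises), coda /∅/ ok → phonotactically legal
[dljo] — violates constraint 5: syllable 1 onset /dlj/ has 3 consonants (> 2) → phonotactically illegal
[so.o] — σ1 onset /s/, coda /∅/ ok; σ2 onset /∅/, coda /∅/ ok → phonotactically legal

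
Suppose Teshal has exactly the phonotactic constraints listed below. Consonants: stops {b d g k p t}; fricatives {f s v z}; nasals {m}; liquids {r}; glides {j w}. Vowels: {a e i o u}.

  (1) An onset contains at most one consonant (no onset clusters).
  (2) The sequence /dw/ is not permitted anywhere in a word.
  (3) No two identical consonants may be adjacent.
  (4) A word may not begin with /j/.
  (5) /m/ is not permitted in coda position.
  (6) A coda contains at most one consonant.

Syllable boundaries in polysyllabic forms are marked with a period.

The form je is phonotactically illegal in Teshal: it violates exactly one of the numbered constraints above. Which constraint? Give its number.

je: word begins with /j/.
This is a violation of constraint 4: "A word may not begin with /j/."
The remaining constraints (1, 2, 3, 5, 6) are satisfied.

4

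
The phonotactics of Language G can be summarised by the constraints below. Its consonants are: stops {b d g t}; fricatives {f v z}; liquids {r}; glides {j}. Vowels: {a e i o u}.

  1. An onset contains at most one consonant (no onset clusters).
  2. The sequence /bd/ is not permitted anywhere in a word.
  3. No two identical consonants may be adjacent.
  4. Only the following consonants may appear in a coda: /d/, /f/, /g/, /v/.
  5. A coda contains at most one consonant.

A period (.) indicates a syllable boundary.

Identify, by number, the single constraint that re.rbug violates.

1

re.rbug: syllable 2 onset /rb/ has 2 consonants (> 1).
This is a violation of constraint 1: "An onset contains at most one consonant (no onset clusters)."
The remaining constraints (2, 3, 4, 5) are satisfied.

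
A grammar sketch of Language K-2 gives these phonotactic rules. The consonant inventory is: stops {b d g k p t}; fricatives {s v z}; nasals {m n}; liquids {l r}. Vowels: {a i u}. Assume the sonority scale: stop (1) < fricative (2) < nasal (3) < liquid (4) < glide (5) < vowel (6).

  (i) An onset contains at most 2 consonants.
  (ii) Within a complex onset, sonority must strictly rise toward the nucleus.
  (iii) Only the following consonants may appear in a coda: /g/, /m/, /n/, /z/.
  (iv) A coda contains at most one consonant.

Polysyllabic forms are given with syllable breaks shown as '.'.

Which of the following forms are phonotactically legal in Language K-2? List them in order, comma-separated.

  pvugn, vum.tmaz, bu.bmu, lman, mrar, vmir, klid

pvugn — violates constraint (iv): syllable 1 coda /gn/ has 2 consonants (> 1) → phonotactically illegal
vum.tmaz — σ1 onset /v/, coda /m/ ok; σ2 onset /tm/ (1→3 rises), coda /z/ ok → phonotactically legal
bu.bmu — σ1 onset /b/, coda /∅/ ok; σ2 onset /bm/ (1→3 rises), coda /∅/ ok → phonotactically legal
lman — violates constraint (ii): syllable 1 onset /lm/: /l/ (liquid, 4) → /m/ (nasal, 3) does not rise → phonotactically illegal
mrar — violates constraint (iii): syllable 1 coda contains /r/, which is not a licensed coda consonant → phonotactically illegal
vmir — violates constraint (iii): syllable 1 coda contains /r/, which is not a licensed coda consonant → phonotactically illegal
klid — violates constraint (iii): syllable 1 coda contains /d/, which is not a licensed coda consonant → phonotactically illegal

vum.tmaz, bu.bmu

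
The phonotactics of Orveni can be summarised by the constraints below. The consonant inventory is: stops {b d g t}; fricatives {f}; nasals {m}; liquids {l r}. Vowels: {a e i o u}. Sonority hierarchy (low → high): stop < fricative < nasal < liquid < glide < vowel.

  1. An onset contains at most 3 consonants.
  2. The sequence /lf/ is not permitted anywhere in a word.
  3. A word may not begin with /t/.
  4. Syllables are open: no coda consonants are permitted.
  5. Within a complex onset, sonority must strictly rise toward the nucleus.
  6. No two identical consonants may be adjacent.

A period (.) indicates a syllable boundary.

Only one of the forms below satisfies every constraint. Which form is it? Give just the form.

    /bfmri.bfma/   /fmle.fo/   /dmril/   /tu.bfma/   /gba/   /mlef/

/bfmri.bfma/ — violates constraint 1: syllable 1 onset /bfmr/ has 4 consonants (> 3) → illicit
/fmle.fo/ — σ1 onset /fml/ (2→3→4 rises), coda /∅/ ok; σ2 onset /f/, coda /∅/ ok → licit
/dmril/ — violates constraint 4: syllable 1 coda /l/ has 1 consonant (> 0) → illicit
/tu.bfma/ — violates constraint 3: word begins with /t/ → illicit
/gba/ — violates constraint 5: syllable 1 onset /gb/: /g/ (stop, 1) → /b/ (stop, 1) does not rise → illicit
/mlef/ — violates constraint 4: syllable 1 coda /f/ has 1 consonant (> 0) → illicit

/fmle.fo/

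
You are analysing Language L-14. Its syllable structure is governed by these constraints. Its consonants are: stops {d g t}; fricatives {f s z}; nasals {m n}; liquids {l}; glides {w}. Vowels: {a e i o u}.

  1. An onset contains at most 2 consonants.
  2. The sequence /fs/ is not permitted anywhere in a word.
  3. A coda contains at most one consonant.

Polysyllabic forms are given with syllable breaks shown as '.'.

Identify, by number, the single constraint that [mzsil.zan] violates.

[mzsil.zan]: syllable 1 onset /mzs/ has 3 consonants (> 2).
This is a violation of constraint 1: "An onset contains at most 2 consonants."
The remaining constraints (2, 3) are satisfied.

1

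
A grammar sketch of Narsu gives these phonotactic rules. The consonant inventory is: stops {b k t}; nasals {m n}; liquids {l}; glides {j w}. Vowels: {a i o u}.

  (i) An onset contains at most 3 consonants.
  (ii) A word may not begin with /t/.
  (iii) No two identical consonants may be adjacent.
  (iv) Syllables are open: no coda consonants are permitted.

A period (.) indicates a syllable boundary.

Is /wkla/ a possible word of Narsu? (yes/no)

/wkla/ — σ1 onset /wkl/ (3C), coda /∅/ ok → permitted

yes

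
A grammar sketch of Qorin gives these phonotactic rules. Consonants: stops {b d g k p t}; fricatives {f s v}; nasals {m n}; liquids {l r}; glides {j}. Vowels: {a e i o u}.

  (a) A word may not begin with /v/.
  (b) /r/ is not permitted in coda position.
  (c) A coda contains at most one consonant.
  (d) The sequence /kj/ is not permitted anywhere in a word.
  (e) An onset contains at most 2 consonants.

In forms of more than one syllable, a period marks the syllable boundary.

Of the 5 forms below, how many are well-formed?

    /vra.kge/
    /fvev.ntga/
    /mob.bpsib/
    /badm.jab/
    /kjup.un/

/vra.kge/ — violates constraint (a): word begins with /v/ → ill-formed
/fvev.ntga/ — violates constraint (e): syllable 2 onset /ntg/ has 3 consonants (> 2) → ill-formed
/mob.bpsib/ — violates constraint (e): syllable 2 onset /bps/ has 3 consonants (> 2) → ill-formed
/badm.jab/ — violates constraint (c): syllable 1 coda /dm/ has 2 consonants (> 1) → ill-formed
/kjup.un/ — violates constraint (d): contains banned sequence /kj/ → ill-formed
No form is well-formed → 0.

0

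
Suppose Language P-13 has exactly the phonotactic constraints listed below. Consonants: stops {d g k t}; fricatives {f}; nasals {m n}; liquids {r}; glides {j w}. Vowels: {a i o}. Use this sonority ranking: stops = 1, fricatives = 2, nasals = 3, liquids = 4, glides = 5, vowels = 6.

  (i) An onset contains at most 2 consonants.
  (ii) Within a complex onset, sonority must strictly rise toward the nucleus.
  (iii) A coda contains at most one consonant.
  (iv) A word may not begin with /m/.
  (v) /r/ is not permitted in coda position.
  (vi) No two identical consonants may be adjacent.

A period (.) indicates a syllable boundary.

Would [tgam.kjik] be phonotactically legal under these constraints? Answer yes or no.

[tgam.kjik] — violates constraint (ii): syllable 1 onset /tg/: /t/ (stop, 1) → /g/ (stop, 1) does not rise → phonotactically illegal

no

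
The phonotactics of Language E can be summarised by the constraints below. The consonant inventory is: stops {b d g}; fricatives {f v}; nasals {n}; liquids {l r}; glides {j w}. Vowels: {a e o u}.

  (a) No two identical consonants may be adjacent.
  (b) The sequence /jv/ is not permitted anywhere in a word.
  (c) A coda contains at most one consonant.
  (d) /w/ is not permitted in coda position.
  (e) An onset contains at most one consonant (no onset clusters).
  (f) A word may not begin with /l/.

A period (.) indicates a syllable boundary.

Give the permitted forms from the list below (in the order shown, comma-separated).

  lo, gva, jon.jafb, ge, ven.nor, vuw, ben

ge, ben

lo — violates constraint (f): word begins with /l/ → not permitted
gva — violates constraint (e): syllable 1 onset /gv/ has 2 consonants (> 1) → not permitted
jon.jafb — violates constraint (c): syllable 2 coda /fb/ has 2 consonants (> 1) → not permitted
ge — σ1 onset /g/, coda /∅/ ok → permitted
ven.nor — violates constraint (a): adjacent identical consonants /nn/ → not permitted
vuw — violates constraint (d): syllable 1 coda contains /w/ → not permitted
ben — σ1 onset /b/, coda /n/ ok → permitted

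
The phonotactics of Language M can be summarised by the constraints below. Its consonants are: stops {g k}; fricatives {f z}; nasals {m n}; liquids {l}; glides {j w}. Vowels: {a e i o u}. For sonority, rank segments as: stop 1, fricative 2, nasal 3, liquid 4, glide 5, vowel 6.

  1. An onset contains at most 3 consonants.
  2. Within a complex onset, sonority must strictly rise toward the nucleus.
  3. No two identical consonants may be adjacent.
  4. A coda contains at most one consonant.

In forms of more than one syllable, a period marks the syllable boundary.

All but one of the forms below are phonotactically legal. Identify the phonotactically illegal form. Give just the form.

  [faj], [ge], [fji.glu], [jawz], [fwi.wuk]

[faj] — σ1 onset /f/, coda /j/ ok → phonotactically legal
[ge] — σ1 onset /g/, coda /∅/ ok → phonotactically legal
[fji.glu] — σ1 onset /fj/ (2→5 rises), coda /∅/ ok; σ2 onset /gl/ (1→4 rises), coda /∅/ ok → phonotactically legal
[jawz] — violates constraint 4: syllable 1 coda /wz/ has 2 consonants (> 1) → phonotactically illegal
[fwi.wuk] — σ1 onset /fw/ (2→5 rises), coda /∅/ ok; σ2 onset /w/, coda /k/ ok → phonotactically legal

[jawz]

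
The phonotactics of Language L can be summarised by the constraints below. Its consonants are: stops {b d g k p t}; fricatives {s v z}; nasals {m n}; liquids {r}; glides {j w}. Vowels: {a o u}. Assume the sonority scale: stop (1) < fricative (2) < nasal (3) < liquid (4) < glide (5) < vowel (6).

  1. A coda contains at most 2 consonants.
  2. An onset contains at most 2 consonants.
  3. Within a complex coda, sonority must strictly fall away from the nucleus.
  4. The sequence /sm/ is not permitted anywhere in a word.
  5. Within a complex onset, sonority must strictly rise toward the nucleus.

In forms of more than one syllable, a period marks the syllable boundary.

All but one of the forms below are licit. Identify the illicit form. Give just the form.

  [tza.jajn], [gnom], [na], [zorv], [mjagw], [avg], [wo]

[mjagw]

[tza.jajn] — σ1 onset /tz/ (1→2 rises), coda /∅/ ok; σ2 onset /j/, coda /jn/ (5→3 falls) ok → licit
[gnom] — σ1 onset /gn/ (1→3 rises), coda /m/ ok → licit
[na] — σ1 onset /n/, coda /∅/ ok → licit
[zorv] — σ1 onset /z/, coda /rv/ (4→2 falls) ok → licit
[mjagw] — violates constraint 3: syllable 1 coda /gw/: /g/ (stop, 1) → /w/ (glide, 5) does not fall → illicit
[avg] — σ1 onset /∅/, coda /vg/ (2→1 falls) ok → licit
[wo] — σ1 onset /w/, coda /∅/ ok → licit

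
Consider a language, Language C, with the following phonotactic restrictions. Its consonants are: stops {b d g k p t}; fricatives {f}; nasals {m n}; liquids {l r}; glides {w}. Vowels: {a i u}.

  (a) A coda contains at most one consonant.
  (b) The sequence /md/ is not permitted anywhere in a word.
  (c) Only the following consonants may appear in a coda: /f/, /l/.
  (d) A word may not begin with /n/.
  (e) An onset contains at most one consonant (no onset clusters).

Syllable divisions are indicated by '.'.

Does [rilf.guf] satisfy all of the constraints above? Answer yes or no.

no

[rilf.guf] — violates constraint (a): syllable 1 coda /lf/ has 2 consonants (> 1) → ill-formed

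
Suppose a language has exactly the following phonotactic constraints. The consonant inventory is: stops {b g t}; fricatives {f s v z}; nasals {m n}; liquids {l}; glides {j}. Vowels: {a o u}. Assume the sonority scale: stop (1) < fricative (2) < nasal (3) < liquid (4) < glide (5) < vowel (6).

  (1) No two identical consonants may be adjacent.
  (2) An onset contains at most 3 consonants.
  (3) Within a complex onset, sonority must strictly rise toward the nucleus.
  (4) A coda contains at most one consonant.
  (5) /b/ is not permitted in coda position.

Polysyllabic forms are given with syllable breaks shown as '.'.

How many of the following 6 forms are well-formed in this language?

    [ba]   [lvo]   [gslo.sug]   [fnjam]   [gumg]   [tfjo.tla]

[ba] — σ1 onset /b/, coda /∅/ ok → well-formed
[lvo] — violates constraint 3: syllable 1 onset /lv/: /l/ (liquid, 4) → /v/ (fricative, 2) does not rise → ill-formed
[gslo.sug] — σ1 onset /gsl/ (1→2→4 rises), coda /∅/ ok; σ2 onset /s/, coda /g/ ok → well-formed
[fnjam] — σ1 onset /fnj/ (2→3→5 rises), coda /m/ ok → well-formed
[gumg] — violates constraint 4: syllable 1 coda /mg/ has 2 consonants (> 1) → ill-formed
[tfjo.tla] — σ1 onset /tfj/ (1→2→5 rises), coda /∅/ ok; σ2 onset /tl/ (1→4 rises), coda /∅/ ok → well-formed
Well-formed: [ba], [gslo.sug], [fnjam], [tfjo.tla] → 4.

4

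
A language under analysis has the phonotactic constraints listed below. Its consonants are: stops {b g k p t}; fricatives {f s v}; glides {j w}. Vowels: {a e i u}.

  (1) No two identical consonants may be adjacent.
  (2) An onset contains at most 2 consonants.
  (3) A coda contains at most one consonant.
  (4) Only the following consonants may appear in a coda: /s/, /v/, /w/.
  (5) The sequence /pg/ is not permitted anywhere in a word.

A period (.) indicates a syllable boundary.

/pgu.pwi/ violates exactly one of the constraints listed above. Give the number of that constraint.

5

/pgu.pwi/: contains banned sequence /pg/.
This is a violation of constraint 5: "The sequence /pg/ is not permitted anywhere in a word."
The remaining constraints (1, 2, 3, 4) are satisfied.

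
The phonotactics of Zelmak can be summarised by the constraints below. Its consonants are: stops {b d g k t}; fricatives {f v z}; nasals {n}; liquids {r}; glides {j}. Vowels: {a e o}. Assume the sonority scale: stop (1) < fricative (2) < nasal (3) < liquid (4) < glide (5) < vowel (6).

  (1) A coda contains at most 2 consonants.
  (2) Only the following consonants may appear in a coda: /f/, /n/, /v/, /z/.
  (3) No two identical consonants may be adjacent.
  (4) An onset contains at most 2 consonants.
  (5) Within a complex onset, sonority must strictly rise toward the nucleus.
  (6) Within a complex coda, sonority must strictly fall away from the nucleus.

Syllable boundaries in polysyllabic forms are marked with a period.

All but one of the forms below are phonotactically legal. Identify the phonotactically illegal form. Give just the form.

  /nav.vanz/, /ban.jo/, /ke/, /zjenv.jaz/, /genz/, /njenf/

/nav.vanz/

/nav.vanz/ — violates constraint 3: adjacent identical consonants /vv/ → phonotactically illegal
/ban.jo/ — σ1 onset /b/, coda /n/ ok; σ2 onset /j/, coda /∅/ ok → phonotactically legal
/ke/ — σ1 onset /k/, coda /∅/ ok → phonotactically legal
/zjenv.jaz/ — σ1 onset /zj/ (2→5 rises), coda /nv/ (3→2 falls) ok; σ2 onset /j/, coda /z/ ok → phonotactically legal
/genz/ — σ1 onset /g/, coda /nz/ (3→2 falls) ok → phonotactically legal
/njenf/ — σ1 onset /nj/ (3→5 rises), coda /nf/ (3→2 falls) ok → phonotactically legal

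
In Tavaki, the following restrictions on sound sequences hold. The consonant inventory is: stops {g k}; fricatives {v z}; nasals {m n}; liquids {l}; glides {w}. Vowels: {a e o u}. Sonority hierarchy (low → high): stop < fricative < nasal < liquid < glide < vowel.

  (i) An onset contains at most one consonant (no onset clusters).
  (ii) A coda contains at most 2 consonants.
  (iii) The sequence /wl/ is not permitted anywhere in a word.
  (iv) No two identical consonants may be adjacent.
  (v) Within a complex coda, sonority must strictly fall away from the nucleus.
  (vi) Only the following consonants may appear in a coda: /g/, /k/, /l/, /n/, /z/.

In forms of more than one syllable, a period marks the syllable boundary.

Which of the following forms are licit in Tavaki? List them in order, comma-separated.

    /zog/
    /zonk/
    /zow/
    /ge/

/zog/, /zonk/, /ge/

/zog/ — σ1 onset /z/, coda /g/ ok → licit
/zonk/ — σ1 onset /z/, coda /nk/ (3→1 falls) ok → licit
/zow/ — violates constraint (vi): syllable 1 coda contains /w/, which is not a licensed coda consonant → illicit
/ge/ — σ1 onset /g/, coda /∅/ ok → licit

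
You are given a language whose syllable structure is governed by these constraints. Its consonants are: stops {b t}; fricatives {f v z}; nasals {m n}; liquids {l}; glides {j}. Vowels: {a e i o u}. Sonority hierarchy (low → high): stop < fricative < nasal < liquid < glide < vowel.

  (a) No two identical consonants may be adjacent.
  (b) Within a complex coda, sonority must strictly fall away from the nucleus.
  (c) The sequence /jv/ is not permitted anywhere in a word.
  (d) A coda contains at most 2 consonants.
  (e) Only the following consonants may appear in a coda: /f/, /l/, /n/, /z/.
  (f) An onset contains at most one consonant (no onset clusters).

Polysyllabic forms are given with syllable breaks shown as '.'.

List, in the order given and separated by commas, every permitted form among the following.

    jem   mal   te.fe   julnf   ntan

mal, te.fe

jem — violates constraint (e): syllable 1 coda contains /m/, which is not a licensed coda consonant → not permitted
mal — σ1 onset /m/, coda /l/ ok → permitted
te.fe — σ1 onset /t/, coda /∅/ ok; σ2 onset /f/, coda /∅/ ok → permitted
julnf — violates constraint (d): syllable 1 coda /lnf/ has 3 consonants (> 2) → not permitted
ntan — violates constraint (f): syllable 1 onset /nt/ has 2 consonants (> 1) → not permitted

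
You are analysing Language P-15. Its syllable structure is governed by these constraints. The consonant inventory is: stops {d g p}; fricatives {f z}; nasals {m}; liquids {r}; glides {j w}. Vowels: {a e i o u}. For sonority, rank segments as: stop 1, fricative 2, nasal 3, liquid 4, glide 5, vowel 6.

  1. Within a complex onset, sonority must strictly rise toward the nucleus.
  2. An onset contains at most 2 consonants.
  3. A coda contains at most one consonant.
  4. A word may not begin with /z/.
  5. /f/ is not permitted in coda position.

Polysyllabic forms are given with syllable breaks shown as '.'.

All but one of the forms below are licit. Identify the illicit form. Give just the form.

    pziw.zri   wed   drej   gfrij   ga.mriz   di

pziw.zri — σ1 onset /pz/ (1→2 rises), coda /w/ ok; σ2 onset /zr/ (2→4 rises), coda /∅/ ok → licit
wed — σ1 onset /w/, coda /d/ ok → licit
drej — σ1 onset /dr/ (1→4 rises), coda /j/ ok → licit
gfrij — violates constraint 2: syllable 1 onset /gfr/ has 3 consonants (> 2) → illicit
ga.mriz — σ1 onset /g/, coda /∅/ ok; σ2 onset /mr/ (3→4 rises), coda /z/ ok → licit
di — σ1 onset /d/, coda /∅/ ok → licit

gfrij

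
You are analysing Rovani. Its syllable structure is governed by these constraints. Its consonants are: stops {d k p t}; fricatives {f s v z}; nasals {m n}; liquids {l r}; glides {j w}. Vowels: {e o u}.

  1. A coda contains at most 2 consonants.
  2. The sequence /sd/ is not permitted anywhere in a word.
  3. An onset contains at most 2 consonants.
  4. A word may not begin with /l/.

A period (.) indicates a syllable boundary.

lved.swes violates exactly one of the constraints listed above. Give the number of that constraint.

4

lved.swes: word begins with /l/.
This is a violation of constraint 4: "A word may not begin with /l/."
The remaining constraints (1, 2, 3) are satisfied.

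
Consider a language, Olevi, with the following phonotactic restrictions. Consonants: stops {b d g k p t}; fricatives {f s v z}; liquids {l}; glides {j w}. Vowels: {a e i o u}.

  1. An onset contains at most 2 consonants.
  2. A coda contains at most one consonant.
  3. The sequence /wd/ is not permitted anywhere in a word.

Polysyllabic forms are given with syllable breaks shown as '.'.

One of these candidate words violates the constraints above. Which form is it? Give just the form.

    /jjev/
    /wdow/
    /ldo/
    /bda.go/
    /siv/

/jjev/ — σ1 onset /jj/ (2C), coda /v/ ok → well-formed
/wdow/ — violates constraint 3: contains banned sequence /wd/ → ill-formed
/ldo/ — σ1 onset /ld/ (2C), coda /∅/ ok → well-formed
/bda.go/ — σ1 onset /bd/ (2C), coda /∅/ ok; σ2 onset /g/, coda /∅/ ok → well-formed
/siv/ — σ1 onset /s/, coda /v/ ok → well-formed

/wdow/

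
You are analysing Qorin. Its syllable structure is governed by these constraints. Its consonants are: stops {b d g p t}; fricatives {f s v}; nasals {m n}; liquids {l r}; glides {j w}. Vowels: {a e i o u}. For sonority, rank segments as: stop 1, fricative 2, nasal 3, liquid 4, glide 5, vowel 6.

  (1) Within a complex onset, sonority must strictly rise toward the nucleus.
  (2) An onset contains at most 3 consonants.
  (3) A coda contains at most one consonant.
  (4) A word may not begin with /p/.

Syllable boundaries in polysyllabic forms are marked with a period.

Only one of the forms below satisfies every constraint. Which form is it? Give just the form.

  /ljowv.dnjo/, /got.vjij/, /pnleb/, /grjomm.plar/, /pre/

/got.vjij/

/ljowv.dnjo/ — violates constraint 3: syllable 1 coda /wv/ has 2 consonants (> 1) → not permitted
/got.vjij/ — σ1 onset /g/, coda /t/ ok; σ2 onset /vj/ (2→5 rises), coda /j/ ok → permitted
/pnleb/ — violates constraint 4: word begins with /p/ → not permitted
/grjomm.plar/ — violates constraint 3: syllable 1 coda /mm/ has 2 consonants (> 1) → not permitted
/pre/ — violates constraint 4: word begins with /p/ → not permitted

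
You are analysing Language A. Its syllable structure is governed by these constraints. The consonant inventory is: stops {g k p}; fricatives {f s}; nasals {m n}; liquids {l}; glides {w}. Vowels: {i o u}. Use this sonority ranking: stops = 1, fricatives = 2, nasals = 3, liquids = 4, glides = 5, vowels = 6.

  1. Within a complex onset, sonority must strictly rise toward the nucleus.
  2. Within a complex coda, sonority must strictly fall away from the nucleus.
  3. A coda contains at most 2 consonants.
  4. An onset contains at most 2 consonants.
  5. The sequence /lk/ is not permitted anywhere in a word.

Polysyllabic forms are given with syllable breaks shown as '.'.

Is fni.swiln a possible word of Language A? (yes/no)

yes

fni.swiln — σ1 onset /fn/ (2→3 rises), coda /∅/ ok; σ2 onset /sw/ (2→5 rises), coda /ln/ (4→3 falls) ok → phonotactically legal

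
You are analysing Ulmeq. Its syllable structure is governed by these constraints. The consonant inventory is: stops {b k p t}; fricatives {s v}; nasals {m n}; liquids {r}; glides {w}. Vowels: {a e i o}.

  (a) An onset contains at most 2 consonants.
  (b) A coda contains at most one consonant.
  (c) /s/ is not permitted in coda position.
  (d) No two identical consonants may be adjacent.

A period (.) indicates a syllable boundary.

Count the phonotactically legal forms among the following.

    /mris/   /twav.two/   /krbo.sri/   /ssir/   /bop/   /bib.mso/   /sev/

4

/mris/ — violates constraint (c): syllable 1 coda contains /s/ → phonotactically illegal
/twav.two/ — σ1 onset /tw/ (2C), coda /v/ ok; σ2 onset /tw/ (2C), coda /∅/ ok → phonotactically legal
/krbo.sri/ — violates constraint (a): syllable 1 onset /krb/ has 3 consonants (> 2) → phonotactically illegal
/ssir/ — violates constraint (d): adjacent identical consonants /ss/ → phonotactically illegal
/bop/ — σ1 onset /b/, coda /p/ ok → phonotactically legal
/bib.mso/ — σ1 onset /b/, coda /b/ ok; σ2 onset /ms/ (2C), coda /∅/ ok → phonotactically legal
/sev/ — σ1 onset /s/, coda /v/ ok → phonotactically legal
Phonotactically legal: /twav.two/, /bop/, /bib.mso/, /sev/ → 4.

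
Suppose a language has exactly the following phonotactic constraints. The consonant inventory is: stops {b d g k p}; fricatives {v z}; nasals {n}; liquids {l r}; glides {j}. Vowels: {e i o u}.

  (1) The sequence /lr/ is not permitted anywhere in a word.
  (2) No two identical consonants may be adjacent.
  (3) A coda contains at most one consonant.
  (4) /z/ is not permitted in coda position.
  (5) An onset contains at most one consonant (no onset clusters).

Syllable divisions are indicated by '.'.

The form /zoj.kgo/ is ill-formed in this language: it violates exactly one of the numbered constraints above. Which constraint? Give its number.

/zoj.kgo/: syllable 2 onset /kg/ has 2 consonants (> 1).
This is a violation of constraint 5: "An onset contains at most one consonant (no onset clusters)."
The remaining constraints (1, 2, 3, 4) are satisfied.

5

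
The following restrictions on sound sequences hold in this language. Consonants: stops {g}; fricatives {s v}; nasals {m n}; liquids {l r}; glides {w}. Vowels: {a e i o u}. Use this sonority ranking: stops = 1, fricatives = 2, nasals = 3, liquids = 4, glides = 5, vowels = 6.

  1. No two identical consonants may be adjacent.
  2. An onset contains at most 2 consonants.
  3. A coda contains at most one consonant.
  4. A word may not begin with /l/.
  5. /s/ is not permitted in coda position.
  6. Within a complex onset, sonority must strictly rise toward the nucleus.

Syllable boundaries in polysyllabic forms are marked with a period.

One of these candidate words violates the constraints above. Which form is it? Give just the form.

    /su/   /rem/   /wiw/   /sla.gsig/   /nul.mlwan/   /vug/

/nul.mlwan/

/su/ — σ1 onset /s/, coda /∅/ ok → well-formed
/rem/ — σ1 onset /r/, coda /m/ ok → well-formed
/wiw/ — σ1 onset /w/, coda /w/ ok → well-formed
/sla.gsig/ — σ1 onset /sl/ (2→4 rises), coda /∅/ ok; σ2 onset /gs/ (1→2 rises), coda /g/ ok → well-formed
/nul.mlwan/ — violates constraint 2: syllable 2 onset /mlw/ has 3 consonants (> 2) → ill-formed
/vug/ — σ1 onset /v/, coda /g/ ok → well-formed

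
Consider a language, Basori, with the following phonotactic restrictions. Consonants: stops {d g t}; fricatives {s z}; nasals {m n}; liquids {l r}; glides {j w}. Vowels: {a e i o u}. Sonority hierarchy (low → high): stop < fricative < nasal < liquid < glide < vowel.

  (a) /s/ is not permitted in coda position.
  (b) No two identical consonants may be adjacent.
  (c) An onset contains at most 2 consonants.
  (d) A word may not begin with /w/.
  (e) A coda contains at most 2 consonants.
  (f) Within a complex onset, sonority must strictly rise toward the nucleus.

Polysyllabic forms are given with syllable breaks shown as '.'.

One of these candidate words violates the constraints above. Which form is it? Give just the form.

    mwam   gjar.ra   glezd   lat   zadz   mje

mwam — σ1 onset /mw/ (3→5 rises), coda /m/ ok → permitted
gjar.ra — violates constraint (b): adjacent identical consonants /rr/ → not permitted
glezd — σ1 onset /gl/ (1→4 rises), coda /zd/ (2C) ok → permitted
lat — σ1 onset /l/, coda /t/ ok → permitted
zadz — σ1 onset /z/, coda /dz/ (2C) ok → permitted
mje — σ1 onset /mj/ (3→5 rises), coda /∅/ ok → permitted

gjar.ra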